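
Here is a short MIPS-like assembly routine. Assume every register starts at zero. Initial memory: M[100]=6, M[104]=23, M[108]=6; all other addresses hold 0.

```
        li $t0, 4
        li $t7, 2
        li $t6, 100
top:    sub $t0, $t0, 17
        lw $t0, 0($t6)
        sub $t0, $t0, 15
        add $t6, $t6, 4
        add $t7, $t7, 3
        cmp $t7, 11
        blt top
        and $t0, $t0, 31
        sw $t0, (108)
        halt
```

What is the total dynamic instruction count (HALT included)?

$t0=4
$t7=2
$t6=100
$t0=4-17=-13
$t0=M[100]=6
$t0=6-15=-9
$t6=100+4=104
$t7=2+3=5
cmp $t7, 11  (cmp 5,11)
blt top: taken
$t0=(-9)-17=-26
$t0=M[104]=23
$t0=23-15=8
$t6=104+4=108
$t7=5+3=8
cmp $t7, 11  (cmp 8,11)
blt top: taken
$t0=8-17=-9
$t0=M[108]=6
$t0=6-15=-9
$t6=108+4=112
$t7=8+3=11
cmp $t7, 11  (cmp 11,11)
blt top: not taken
$t0=(-9)&31=23
sw $t0, (108) → M[108]=23
halt.
Total executed instructions: 27.

27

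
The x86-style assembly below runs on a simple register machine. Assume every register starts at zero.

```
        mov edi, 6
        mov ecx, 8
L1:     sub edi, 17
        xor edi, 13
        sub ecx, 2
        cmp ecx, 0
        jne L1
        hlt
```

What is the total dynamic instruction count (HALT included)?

after mov edi, 6: edi=6
after mov ecx, 8: ecx=8
after sub edi, 17: edi=6-17=-11
after xor edi, 13: edi=(-11)^13=-8
after sub ecx, 2: ecx=8-2=6
cmp ecx, 0  (cmp 6,0)
jne L1: taken
after sub edi, 17: edi=(-8)-17=-25
after xor edi, 13: edi=(-25)^13=-22
after sub ecx, 2: ecx=6-2=4
cmp ecx, 0  (cmp 4,0)
jne L1: taken
after sub edi, 17: edi=(-22)-17=-39
after xor edi, 13: edi=(-39)^13=-44
after sub ecx, 2: ecx=4-2=2
cmp ecx, 0  (cmp 2,0)
jne L1: taken
after sub edi, 17: edi=(-44)-17=-61
after xor edi, 13: edi=(-61)^13=-50
after sub ecx, 2: ecx=2-2=0
cmp ecx, 0  (cmp 0,0)
jne L1: not taken
halt.
Total executed instructions: 23.

23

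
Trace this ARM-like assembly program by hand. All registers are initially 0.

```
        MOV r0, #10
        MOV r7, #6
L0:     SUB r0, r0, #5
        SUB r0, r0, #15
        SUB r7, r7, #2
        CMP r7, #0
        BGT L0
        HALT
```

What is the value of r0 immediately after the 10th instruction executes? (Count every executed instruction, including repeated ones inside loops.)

-30

MOV r0, #10 → r0=10
MOV r7, #6 → r7=6
SUB r0, r0, #5 → r0=10-5=5
SUB r0, r0, #15 → r0=5-15=-10
SUB r7, r7, #2 → r7=6-2=4
CMP r7, #0  (cmp 4,0)
BGT L0: taken
SUB r0, r0, #5 → r0=(-10)-5=-15
SUB r0, r0, #15 → r0=(-15)-15=-30
SUB r7, r7, #2 → r7=4-2=2
After step 10: r0 = -30.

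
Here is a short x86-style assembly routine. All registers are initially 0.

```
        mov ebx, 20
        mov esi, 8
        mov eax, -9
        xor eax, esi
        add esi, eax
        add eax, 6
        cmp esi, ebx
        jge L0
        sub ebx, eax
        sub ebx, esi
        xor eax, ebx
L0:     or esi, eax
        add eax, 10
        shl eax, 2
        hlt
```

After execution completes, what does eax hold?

92

ebx=20
esi=8
eax=-9
eax=(-9)^8=-1
esi=8+(-1)=7
eax=(-1)+6=5
cmp esi, ebx  (cmp 7,20)
jge L0: not taken
ebx=20-5=15
ebx=15-7=8
eax=5^8=13
esi=7|13=15
eax=13+10=23
eax=23<<2=92
halt.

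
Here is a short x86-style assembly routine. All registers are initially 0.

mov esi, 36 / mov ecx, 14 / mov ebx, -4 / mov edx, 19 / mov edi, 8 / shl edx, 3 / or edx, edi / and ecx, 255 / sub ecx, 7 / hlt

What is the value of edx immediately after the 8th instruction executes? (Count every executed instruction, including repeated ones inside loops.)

152

esi=36
ecx=14
ebx=-4
edx=19
edi=8
edx=19<<3=152
edx=152|8=152
ecx=14&255=14
After step 8: edx = 152.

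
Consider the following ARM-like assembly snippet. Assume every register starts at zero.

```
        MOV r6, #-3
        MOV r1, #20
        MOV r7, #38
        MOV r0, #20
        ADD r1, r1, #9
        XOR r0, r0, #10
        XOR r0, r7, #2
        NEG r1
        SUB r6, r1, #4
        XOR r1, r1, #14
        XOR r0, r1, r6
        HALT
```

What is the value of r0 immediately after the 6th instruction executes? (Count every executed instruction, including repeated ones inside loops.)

30

r6=-3
r1=20
r7=38
r0=20
r1=20+9=29
r0=20^10=30
After step 6: r0 = 30.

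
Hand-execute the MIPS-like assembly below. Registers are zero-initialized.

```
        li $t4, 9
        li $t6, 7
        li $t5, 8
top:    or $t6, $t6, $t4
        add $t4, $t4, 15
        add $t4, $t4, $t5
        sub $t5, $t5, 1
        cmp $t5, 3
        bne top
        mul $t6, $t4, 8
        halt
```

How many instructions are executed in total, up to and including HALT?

35

li $t4, 9 → $t4=9
li $t6, 7 → $t6=7
li $t5, 8 → $t5=8
or $t6, $t6, $t4 → $t6=7|9=15
add $t4, $t4, 15 → $t4=9+15=24
add $t4, $t4, $t5 → $t4=24+8=32
sub $t5, $t5, 1 → $t5=8-1=7
cmp $t5, 3  (cmp 7,3)
bne top: taken
or $t6, $t6, $t4 → $t6=15|32=47
add $t4, $t4, 15 → $t4=32+15=47
add $t4, $t4, $t5 → $t4=47+7=54
sub $t5, $t5, 1 → $t5=7-1=6
cmp $t5, 3  (cmp 6,3)
bne top: taken
or $t6, $t6, $t4 → $t6=47|54=63
add $t4, $t4, 15 → $t4=54+15=69
add $t4, $t4, $t5 → $t4=69+6=75
sub $t5, $t5, 1 → $t5=6-1=5
cmp $t5, 3  (cmp 5,3)
bne top: taken
or $t6, $t6, $t4 → $t6=63|75=127
add $t4, $t4, 15 → $t4=75+15=90
add $t4, $t4, $t5 → $t4=90+5=95
sub $t5, $t5, 1 → $t5=5-1=4
cmp $t5, 3  (cmp 4,3)
bne top: taken
or $t6, $t6, $t4 → $t6=127|95=127
add $t4, $t4, 15 → $t4=95+15=110
add $t4, $t4, $t5 → $t4=110+4=114
sub $t5, $t5, 1 → $t5=4-1=3
cmp $t5, 3  (cmp 3,3)
bne top: not taken
mul $t6, $t4, 8 → $t6=114*8=912
halt.
Total executed instructions: 35.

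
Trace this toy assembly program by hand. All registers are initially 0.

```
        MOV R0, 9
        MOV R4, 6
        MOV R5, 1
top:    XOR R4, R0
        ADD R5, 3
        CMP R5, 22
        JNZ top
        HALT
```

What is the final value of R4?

15

MOV R0, 9 → R0=9
MOV R4, 6 → R4=6
MOV R5, 1 → R5=1
XOR R4, R0 → R4=6^9=15
ADD R5, 3 → R5=1+3=4
CMP R5, 22  (cmp 4,22)
JNZ top: taken
XOR R4, R0 → R4=15^9=6
ADD R5, 3 → R5=4+3=7
CMP R5, 22  (cmp 7,22)
JNZ top: taken
XOR R4, R0 → R4=6^9=15
ADD R5, 3 → R5=7+3=10
CMP R5, 22  (cmp 10,22)
JNZ top: taken
XOR R4, R0 → R4=15^9=6
ADD R5, 3 → R5=10+3=13
CMP R5, 22  (cmp 13,22)
JNZ top: taken
XOR R4, R0 → R4=6^9=15
ADD R5, 3 → R5=13+3=16
CMP R5, 22  (cmp 16,22)
JNZ top: taken
XOR R4, R0 → R4=15^9=6
ADD R5, 3 → R5=16+3=19
CMP R5, 22  (cmp 19,22)
JNZ top: taken
XOR R4, R0 → R4=6^9=15
ADD R5, 3 → R5=19+3=22
CMP R5, 22  (cmp 22,22)
JNZ top: not taken
halt.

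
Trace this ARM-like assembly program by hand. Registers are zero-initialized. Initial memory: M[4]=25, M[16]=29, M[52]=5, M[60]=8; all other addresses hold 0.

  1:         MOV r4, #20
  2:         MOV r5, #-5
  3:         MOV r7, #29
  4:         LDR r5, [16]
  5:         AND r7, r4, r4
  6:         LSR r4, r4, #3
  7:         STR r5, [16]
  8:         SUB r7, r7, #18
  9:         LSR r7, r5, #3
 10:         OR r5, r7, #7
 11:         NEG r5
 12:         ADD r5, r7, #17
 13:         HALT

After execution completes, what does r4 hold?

2

MOV r4, #20 → r4=20
MOV r5, #-5 → r5=-5
MOV r7, #29 → r7=29
LDR r5, [16] → r5=M[16]=29
AND r7, r4, r4 → r7=20&20=20
LSR r4, r4, #3 → r4=20>>3=2
STR r5, [16] → M[16]=29
SUB r7, r7, #18 → r7=20-18=2
LSR r7, r5, #3 → r7=29>>3=3
OR r5, r7, #7 → r5=3|7=7
NEG r5 → r5=-(7)=-7
ADD r5, r7, #17 → r5=3+17=20
halt.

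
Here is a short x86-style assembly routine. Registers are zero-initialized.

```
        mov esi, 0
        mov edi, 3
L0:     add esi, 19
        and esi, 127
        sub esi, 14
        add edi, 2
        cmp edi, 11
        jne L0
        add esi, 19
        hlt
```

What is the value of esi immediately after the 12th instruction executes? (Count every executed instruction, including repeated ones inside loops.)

10

mov esi, 0 → esi=0
mov edi, 3 → edi=3
add esi, 19 → esi=0+19=19
and esi, 127 → esi=19&127=19
sub esi, 14 → esi=19-14=5
add edi, 2 → edi=3+2=5
cmp edi, 11  (cmp 5,11)
jne L0: taken
add esi, 19 → esi=5+19=24
and esi, 127 → esi=24&127=24
sub esi, 14 → esi=24-14=10
add edi, 2 → edi=5+2=7
After step 12: esi = 10.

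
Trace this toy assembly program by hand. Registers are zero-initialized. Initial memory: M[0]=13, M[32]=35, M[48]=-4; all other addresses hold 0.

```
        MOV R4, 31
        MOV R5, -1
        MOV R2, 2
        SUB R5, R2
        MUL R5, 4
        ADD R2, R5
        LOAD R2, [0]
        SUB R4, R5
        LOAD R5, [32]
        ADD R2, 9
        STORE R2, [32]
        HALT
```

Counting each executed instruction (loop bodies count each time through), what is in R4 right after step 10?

43

MOV R4, 31 → R4=31
MOV R5, -1 → R5=-1
MOV R2, 2 → R2=2
SUB R5, R2 → R5=(-1)-2=-3
MUL R5, 4 → R5=(-3)*4=-12
ADD R2, R5 → R2=2+(-12)=-10
LOAD R2, [0] → R2=M[0]=13
SUB R4, R5 → R4=31-(-12)=43
LOAD R5, [32] → R5=M[32]=35
ADD R2, 9 → R2=13+9=22
After step 10: R4 = 43.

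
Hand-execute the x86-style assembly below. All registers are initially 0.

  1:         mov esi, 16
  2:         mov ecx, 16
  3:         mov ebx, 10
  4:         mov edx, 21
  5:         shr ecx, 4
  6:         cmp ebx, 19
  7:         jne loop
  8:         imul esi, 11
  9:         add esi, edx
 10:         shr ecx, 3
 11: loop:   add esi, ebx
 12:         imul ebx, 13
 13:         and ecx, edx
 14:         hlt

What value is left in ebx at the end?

130

after mov esi, 16: esi=16
after mov ecx, 16: ecx=16
after mov ebx, 10: ebx=10
after mov edx, 21: edx=21
after shr ecx, 4: ecx=16>>4=1
cmp ebx, 19  (cmp 10,19)
jne loop: taken
after add esi, ebx: esi=16+10=26
after imul ebx, 13: ebx=10*13=130
after and ecx, edx: ecx=1&21=1
halt.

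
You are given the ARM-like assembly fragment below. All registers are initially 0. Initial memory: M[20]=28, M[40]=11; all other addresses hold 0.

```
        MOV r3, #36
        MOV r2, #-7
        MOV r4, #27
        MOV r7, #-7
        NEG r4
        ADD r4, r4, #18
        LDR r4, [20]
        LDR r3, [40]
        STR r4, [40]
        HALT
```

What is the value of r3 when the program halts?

11

after MOV r3, #36: r3=36
after MOV r2, #-7: r2=-7
after MOV r4, #27: r4=27
after MOV r7, #-7: r7=-7
after NEG r4: r4=-(27)=-27
after ADD r4, r4, #18: r4=(-27)+18=-9
after LDR r4, [20]: r4=M[20]=28
after LDR r3, [40]: r3=M[40]=11
STR r4, [40] → M[40]=28
halt.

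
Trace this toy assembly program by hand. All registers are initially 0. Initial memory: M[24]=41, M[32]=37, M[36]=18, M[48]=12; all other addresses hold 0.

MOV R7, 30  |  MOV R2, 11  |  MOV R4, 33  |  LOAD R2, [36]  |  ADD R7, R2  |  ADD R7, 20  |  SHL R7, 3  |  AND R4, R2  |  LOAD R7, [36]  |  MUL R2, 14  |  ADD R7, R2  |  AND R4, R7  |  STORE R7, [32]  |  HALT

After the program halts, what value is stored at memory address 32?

270

MOV R7, 30 → R7=30
MOV R2, 11 → R2=11
MOV R4, 33 → R4=33
LOAD R2, [36] → R2=M[36]=18
ADD R7, R2 → R7=30+18=48
ADD R7, 20 → R7=48+20=68
SHL R7, 3 → R7=68<<3=544
AND R4, R2 → R4=33&18=0
LOAD R7, [36] → R7=M[36]=18
MUL R2, 14 → R2=18*14=252
ADD R7, R2 → R7=18+252=270
AND R4, R7 → R4=0&270=0
STORE R7, [32] → M[32]=270
halt.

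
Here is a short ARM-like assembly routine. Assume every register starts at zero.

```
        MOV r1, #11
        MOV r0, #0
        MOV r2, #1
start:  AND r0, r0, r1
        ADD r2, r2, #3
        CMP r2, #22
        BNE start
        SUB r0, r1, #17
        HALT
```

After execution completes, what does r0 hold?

MOV r1, #11 → r1=11
MOV r0, #0 → r0=0
MOV r2, #1 → r2=1
AND r0, r0, r1 → r0=0&11=0
ADD r2, r2, #3 → r2=1+3=4
CMP r2, #22  (cmp 4,22)
BNE start: taken
AND r0, r0, r1 → r0=0&11=0
ADD r2, r2, #3 → r2=4+3=7
CMP r2, #22  (cmp 7,22)
BNE start: taken
AND r0, r0, r1 → r0=0&11=0
ADD r2, r2, #3 → r2=7+3=10
CMP r2, #22  (cmp 10,22)
BNE start: taken
AND r0, r0, r1 → r0=0&11=0
ADD r2, r2, #3 → r2=10+3=13
CMP r2, #22  (cmp 13,22)
BNE start: taken
AND r0, r0, r1 → r0=0&11=0
ADD r2, r2, #3 → r2=13+3=16
CMP r2, #22  (cmp 16,22)
BNE start: taken
AND r0, r0, r1 → r0=0&11=0
ADD r2, r2, #3 → r2=16+3=19
CMP r2, #22  (cmp 19,22)
BNE start: taken
AND r0, r0, r1 → r0=0&11=0
ADD r2, r2, #3 → r2=19+3=22
CMP r2, #22  (cmp 22,22)
BNE start: not taken
SUB r0, r1, #17 → r0=11-17=-6
halt.

-6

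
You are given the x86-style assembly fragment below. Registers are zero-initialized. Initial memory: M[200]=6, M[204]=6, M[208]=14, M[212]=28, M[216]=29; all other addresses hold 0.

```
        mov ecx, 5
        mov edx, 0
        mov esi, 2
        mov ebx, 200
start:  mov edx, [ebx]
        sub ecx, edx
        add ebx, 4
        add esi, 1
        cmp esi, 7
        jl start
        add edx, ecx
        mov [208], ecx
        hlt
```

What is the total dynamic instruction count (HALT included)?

37

mov ecx, 5 → ecx=5
mov edx, 0 → edx=0
mov esi, 2 → esi=2
mov ebx, 200 → ebx=200
mov edx, [ebx] → edx=M[200]=6
sub ecx, edx → ecx=5-6=-1
add ebx, 4 → ebx=200+4=204
add esi, 1 → esi=2+1=3
cmp esi, 7  (cmp 3,7)
jl start: taken
mov edx, [ebx] → edx=M[204]=6
sub ecx, edx → ecx=(-1)-6=-7
add ebx, 4 → ebx=204+4=208
add esi, 1 → esi=3+1=4
cmp esi, 7  (cmp 4,7)
jl start: taken
mov edx, [ebx] → edx=M[208]=14
sub ecx, edx → ecx=(-7)-14=-21
add ebx, 4 → ebx=208+4=212
add esi, 1 → esi=4+1=5
cmp esi, 7  (cmp 5,7)
jl start: taken
mov edx, [ebx] → edx=M[212]=28
sub ecx, edx → ecx=(-21)-28=-49
add ebx, 4 → ebx=212+4=216
add esi, 1 → esi=5+1=6
cmp esi, 7  (cmp 6,7)
jl start: taken
mov edx, [ebx] → edx=M[216]=29
sub ecx, edx → ecx=(-49)-29=-78
add ebx, 4 → ebx=216+4=220
add esi, 1 → esi=6+1=7
cmp esi, 7  (cmp 7,7)
jl start: not taken
add edx, ecx → edx=29+(-78)=-49
mov [208], ecx → M[208]=-78
halt.
Total executed instructions: 37.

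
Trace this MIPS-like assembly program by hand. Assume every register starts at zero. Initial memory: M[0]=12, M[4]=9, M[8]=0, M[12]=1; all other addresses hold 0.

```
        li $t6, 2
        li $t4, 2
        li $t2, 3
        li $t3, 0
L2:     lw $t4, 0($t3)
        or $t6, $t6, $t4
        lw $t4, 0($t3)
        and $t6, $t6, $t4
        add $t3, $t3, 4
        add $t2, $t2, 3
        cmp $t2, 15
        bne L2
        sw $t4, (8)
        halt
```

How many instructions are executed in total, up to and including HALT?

38

li $t6, 2 → $t6=2
li $t4, 2 → $t4=2
li $t2, 3 → $t2=3
li $t3, 0 → $t3=0
lw $t4, 0($t3) → $t4=M[0]=12
or $t6, $t6, $t4 → $t6=2|12=14
lw $t4, 0($t3) → $t4=M[0]=12
and $t6, $t6, $t4 → $t6=14&12=12
add $t3, $t3, 4 → $t3=0+4=4
add $t2, $t2, 3 → $t2=3+3=6
cmp $t2, 15  (cmp 6,15)
bne L2: taken
lw $t4, 0($t3) → $t4=M[4]=9
or $t6, $t6, $t4 → $t6=12|9=13
lw $t4, 0($t3) → $t4=M[4]=9
and $t6, $t6, $t4 → $t6=13&9=9
add $t3, $t3, 4 → $t3=4+4=8
add $t2, $t2, 3 → $t2=6+3=9
cmp $t2, 15  (cmp 9,15)
bne L2: taken
lw $t4, 0($t3) → $t4=M[8]=0
or $t6, $t6, $t4 → $t6=9|0=9
lw $t4, 0($t3) → $t4=M[8]=0
and $t6, $t6, $t4 → $t6=9&0=0
add $t3, $t3, 4 → $t3=8+4=12
add $t2, $t2, 3 → $t2=9+3=12
cmp $t2, 15  (cmp 12,15)
bne L2: taken
lw $t4, 0($t3) → $t4=M[12]=1
or $t6, $t6, $t4 → $t6=0|1=1
lw $t4, 0($t3) → $t4=M[12]=1
and $t6, $t6, $t4 → $t6=1&1=1
add $t3, $t3, 4 → $t3=12+4=16
add $t2, $t2, 3 → $t2=12+3=15
cmp $t2, 15  (cmp 15,15)
bne L2: not taken
sw $t4, (8) → M[8]=1
halt.
Total executed instructions: 38.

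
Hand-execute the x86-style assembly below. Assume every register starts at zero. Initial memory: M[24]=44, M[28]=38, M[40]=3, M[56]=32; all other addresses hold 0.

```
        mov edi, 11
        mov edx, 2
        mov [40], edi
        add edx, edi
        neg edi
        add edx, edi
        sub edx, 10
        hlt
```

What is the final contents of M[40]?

11

edi=11
edx=2
mov [40], edi → M[40]=11
edx=2+11=13
edi=-(11)=-11
edx=13+(-11)=2
edx=2-10=-8
halt.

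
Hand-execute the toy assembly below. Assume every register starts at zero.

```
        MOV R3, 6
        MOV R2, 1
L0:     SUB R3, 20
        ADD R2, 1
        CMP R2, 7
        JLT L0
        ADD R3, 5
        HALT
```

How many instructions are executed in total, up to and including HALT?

MOV R3, 6 → R3=6
MOV R2, 1 → R2=1
SUB R3, 20 → R3=6-20=-14
ADD R2, 1 → R2=1+1=2
CMP R2, 7  (cmp 2,7)
JLT L0: taken
SUB R3, 20 → R3=(-14)-20=-34
ADD R2, 1 → R2=2+1=3
CMP R2, 7  (cmp 3,7)
JLT L0: taken
SUB R3, 20 → R3=(-34)-20=-54
ADD R2, 1 → R2=3+1=4
CMP R2, 7  (cmp 4,7)
JLT L0: taken
SUB R3, 20 → R3=(-54)-20=-74
ADD R2, 1 → R2=4+1=5
CMP R2, 7  (cmp 5,7)
JLT L0: taken
SUB R3, 20 → R3=(-74)-20=-94
ADD R2, 1 → R2=5+1=6
CMP R2, 7  (cmp 6,7)
JLT L0: taken
SUB R3, 20 → R3=(-94)-20=-114
ADD R2, 1 → R2=6+1=7
CMP R2, 7  (cmp 7,7)
JLT L0: not taken
ADD R3, 5 → R3=(-114)+5=-109
halt.
Total executed instructions: 28.

28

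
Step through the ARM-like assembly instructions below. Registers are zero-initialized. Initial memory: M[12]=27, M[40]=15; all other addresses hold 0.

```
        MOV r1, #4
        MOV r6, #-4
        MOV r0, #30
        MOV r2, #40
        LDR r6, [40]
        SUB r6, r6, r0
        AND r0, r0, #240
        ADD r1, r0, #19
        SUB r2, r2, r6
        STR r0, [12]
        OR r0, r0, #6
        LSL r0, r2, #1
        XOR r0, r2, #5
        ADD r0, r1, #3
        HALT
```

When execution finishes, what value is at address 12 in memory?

MOV r1, #4 → r1=4
MOV r6, #-4 → r6=-4
MOV r0, #30 → r0=30
MOV r2, #40 → r2=40
LDR r6, [40] → r6=M[40]=15
SUB r6, r6, r0 → r6=15-30=-15
AND r0, r0, #240 → r0=30&240=16
ADD r1, r0, #19 → r1=16+19=35
SUB r2, r2, r6 → r2=40-(-15)=55
STR r0, [12] → M[12]=16
OR r0, r0, #6 → r0=16|6=22
LSL r0, r2, #1 → r0=55<<1=110
XOR r0, r2, #5 → r0=55^5=50
ADD r0, r1, #3 → r0=35+3=38
halt.

16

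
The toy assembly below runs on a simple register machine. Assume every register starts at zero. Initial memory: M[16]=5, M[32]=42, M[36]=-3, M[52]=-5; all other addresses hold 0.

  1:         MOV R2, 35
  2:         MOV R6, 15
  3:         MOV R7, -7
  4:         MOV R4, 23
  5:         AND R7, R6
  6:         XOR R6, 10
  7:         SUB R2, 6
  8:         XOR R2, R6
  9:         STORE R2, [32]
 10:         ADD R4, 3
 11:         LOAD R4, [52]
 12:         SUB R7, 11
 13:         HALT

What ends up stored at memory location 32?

24

after MOV R2, 35: R2=35
after MOV R6, 15: R6=15
after MOV R7, -7: R7=-7
after MOV R4, 23: R4=23
after AND R7, R6: R7=(-7)&15=9
after XOR R6, 10: R6=15^10=5
after SUB R2, 6: R2=35-6=29
after XOR R2, R6: R2=29^5=24
STORE R2, [32] → M[32]=24
after ADD R4, 3: R4=23+3=26
after LOAD R4, [52]: R4=M[52]=-5
after SUB R7, 11: R7=9-11=-2
halt.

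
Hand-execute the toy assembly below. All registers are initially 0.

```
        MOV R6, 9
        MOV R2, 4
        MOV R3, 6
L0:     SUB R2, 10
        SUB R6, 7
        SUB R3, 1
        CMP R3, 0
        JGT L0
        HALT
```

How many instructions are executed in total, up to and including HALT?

MOV R6, 9 → R6=9
MOV R2, 4 → R2=4
MOV R3, 6 → R3=6
SUB R2, 10 → R2=4-10=-6
SUB R6, 7 → R6=9-7=2
SUB R3, 1 → R3=6-1=5
CMP R3, 0  (cmp 5,0)
JGT L0: taken
SUB R2, 10 → R2=(-6)-10=-16
SUB R6, 7 → R6=2-7=-5
SUB R3, 1 → R3=5-1=4
CMP R3, 0  (cmp 4,0)
JGT L0: taken
SUB R2, 10 → R2=(-16)-10=-26
SUB R6, 7 → R6=(-5)-7=-12
SUB R3, 1 → R3=4-1=3
CMP R3, 0  (cmp 3,0)
JGT L0: taken
SUB R2, 10 → R2=(-26)-10=-36
SUB R6, 7 → R6=(-12)-7=-19
SUB R3, 1 → R3=3-1=2
CMP R3, 0  (cmp 2,0)
JGT L0: taken
SUB R2, 10 → R2=(-36)-10=-46
SUB R6, 7 → R6=(-19)-7=-26
SUB R3, 1 → R3=2-1=1
CMP R3, 0  (cmp 1,0)
JGT L0: taken
SUB R2, 10 → R2=(-46)-10=-56
SUB R6, 7 → R6=(-26)-7=-33
SUB R3, 1 → R3=1-1=0
CMP R3, 0  (cmp 0,0)
JGT L0: not taken
halt.
Total executed instructions: 34.

34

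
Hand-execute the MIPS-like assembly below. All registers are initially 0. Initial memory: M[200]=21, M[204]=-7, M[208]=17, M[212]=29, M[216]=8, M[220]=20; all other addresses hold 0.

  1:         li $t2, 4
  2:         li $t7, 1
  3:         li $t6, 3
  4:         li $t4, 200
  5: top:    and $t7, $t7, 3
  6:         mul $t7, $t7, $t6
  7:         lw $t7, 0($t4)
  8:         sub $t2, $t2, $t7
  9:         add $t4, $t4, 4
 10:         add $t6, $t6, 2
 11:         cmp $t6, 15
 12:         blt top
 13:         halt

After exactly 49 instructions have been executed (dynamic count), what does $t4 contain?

after li $t2, 4: $t2=4
after li $t7, 1: $t7=1
after li $t6, 3: $t6=3
after li $t4, 200: $t4=200
after and $t7, $t7, 3: $t7=1&3=1
after mul $t7, $t7, $t6: $t7=1*3=3
after lw $t7, 0($t4): $t7=M[200]=21
after sub $t2, $t2, $t7: $t2=4-21=-17
after add $t4, $t4, 4: $t4=200+4=204
after add $t6, $t6, 2: $t6=3+2=5
cmp $t6, 15  (cmp 5,15)
blt top: taken
after and $t7, $t7, 3: $t7=21&3=1
after mul $t7, $t7, $t6: $t7=1*5=5
after lw $t7, 0($t4): $t7=M[204]=-7
after sub $t2, $t2, $t7: $t2=(-17)-(-7)=-10
after add $t4, $t4, 4: $t4=204+4=208
after add $t6, $t6, 2: $t6=5+2=7
cmp $t6, 15  (cmp 7,15)
blt top: taken
after and $t7, $t7, 3: $t7=(-7)&3=1
after mul $t7, $t7, $t6: $t7=1*7=7
after lw $t7, 0($t4): $t7=M[208]=17
after sub $t2, $t2, $t7: $t2=(-10)-17=-27
after add $t4, $t4, 4: $t4=208+4=212
after add $t6, $t6, 2: $t6=7+2=9
cmp $t6, 15  (cmp 9,15)
blt top: taken
after and $t7, $t7, 3: $t7=17&3=1
after mul $t7, $t7, $t6: $t7=1*9=9
after lw $t7, 0($t4): $t7=M[212]=29
after sub $t2, $t2, $t7: $t2=(-27)-29=-56
after add $t4, $t4, 4: $t4=212+4=216
after add $t6, $t6, 2: $t6=9+2=11
cmp $t6, 15  (cmp 11,15)
blt top: taken
after and $t7, $t7, 3: $t7=29&3=1
after mul $t7, $t7, $t6: $t7=1*11=11
after lw $t7, 0($t4): $t7=M[216]=8
after sub $t2, $t2, $t7: $t2=(-56)-8=-64
after add $t4, $t4, 4: $t4=216+4=220
after add $t6, $t6, 2: $t6=11+2=13
cmp $t6, 15  (cmp 13,15)
blt top: taken
after and $t7, $t7, 3: $t7=8&3=0
after mul $t7, $t7, $t6: $t7=0*13=0
after lw $t7, 0($t4): $t7=M[220]=20
after sub $t2, $t2, $t7: $t2=(-64)-20=-84
after add $t4, $t4, 4: $t4=220+4=224
After step 49: $t4 = 224.

224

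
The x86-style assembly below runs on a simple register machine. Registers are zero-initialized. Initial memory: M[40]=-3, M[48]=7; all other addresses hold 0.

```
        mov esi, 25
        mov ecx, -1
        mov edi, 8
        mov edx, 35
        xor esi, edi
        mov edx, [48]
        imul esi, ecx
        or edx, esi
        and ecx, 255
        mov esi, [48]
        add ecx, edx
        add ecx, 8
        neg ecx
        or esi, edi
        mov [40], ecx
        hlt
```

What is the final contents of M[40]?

-246

esi=25
ecx=-1
edi=8
edx=35
esi=25^8=17
edx=M[48]=7
esi=17*(-1)=-17
edx=7|(-17)=-17
ecx=(-1)&255=255
esi=M[48]=7
ecx=255+(-17)=238
ecx=238+8=246
ecx=-(246)=-246
esi=7|8=15
mov [40], ecx → M[40]=-246
halt.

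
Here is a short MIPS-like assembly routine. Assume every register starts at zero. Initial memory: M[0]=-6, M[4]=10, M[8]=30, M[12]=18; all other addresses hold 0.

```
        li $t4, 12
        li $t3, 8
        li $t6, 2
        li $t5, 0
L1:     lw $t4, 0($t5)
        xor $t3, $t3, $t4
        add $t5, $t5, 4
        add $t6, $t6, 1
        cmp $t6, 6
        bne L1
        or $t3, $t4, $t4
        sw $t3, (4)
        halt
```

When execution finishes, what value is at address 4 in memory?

18

li $t4, 12 → $t4=12
li $t3, 8 → $t3=8
li $t6, 2 → $t6=2
li $t5, 0 → $t5=0
lw $t4, 0($t5) → $t4=M[0]=-6
xor $t3, $t3, $t4 → $t3=8^(-6)=-14
add $t5, $t5, 4 → $t5=0+4=4
add $t6, $t6, 1 → $t6=2+1=3
cmp $t6, 6  (cmp 3,6)
bne L1: taken
lw $t4, 0($t5) → $t4=M[4]=10
xor $t3, $t3, $t4 → $t3=(-14)^10=-8
add $t5, $t5, 4 → $t5=4+4=8
add $t6, $t6, 1 → $t6=3+1=4
cmp $t6, 6  (cmp 4,6)
bne L1: taken
lw $t4, 0($t5) → $t4=M[8]=30
xor $t3, $t3, $t4 → $t3=(-8)^30=-26
add $t5, $t5, 4 → $t5=8+4=12
add $t6, $t6, 1 → $t6=4+1=5
cmp $t6, 6  (cmp 5,6)
bne L1: taken
lw $t4, 0($t5) → $t4=M[12]=18
xor $t3, $t3, $t4 → $t3=(-26)^18=-12
add $t5, $t5, 4 → $t5=12+4=16
add $t6, $t6, 1 → $t6=5+1=6
cmp $t6, 6  (cmp 6,6)
bne L1: not taken
or $t3, $t4, $t4 → $t3=18|18=18
sw $t3, (4) → M[4]=18
halt.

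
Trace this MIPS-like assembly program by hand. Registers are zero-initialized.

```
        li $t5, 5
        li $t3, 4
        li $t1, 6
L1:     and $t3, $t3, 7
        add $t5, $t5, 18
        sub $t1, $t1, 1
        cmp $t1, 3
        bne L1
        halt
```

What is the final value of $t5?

$t5=5
$t3=4
$t1=6
$t3=4&7=4
$t5=5+18=23
$t1=6-1=5
cmp $t1, 3  (cmp 5,3)
bne L1: taken
$t3=4&7=4
$t5=23+18=41
$t1=5-1=4
cmp $t1, 3  (cmp 4,3)
bne L1: taken
$t3=4&7=4
$t5=41+18=59
$t1=4-1=3
cmp $t1, 3  (cmp 3,3)
bne L1: not taken
halt.

59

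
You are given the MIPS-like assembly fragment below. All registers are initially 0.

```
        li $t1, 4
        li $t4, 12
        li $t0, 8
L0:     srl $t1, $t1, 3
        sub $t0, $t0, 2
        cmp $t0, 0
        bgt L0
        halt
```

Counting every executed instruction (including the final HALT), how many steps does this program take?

20

li $t1, 4 → $t1=4
li $t4, 12 → $t4=12
li $t0, 8 → $t0=8
srl $t1, $t1, 3 → $t1=4>>3=0
sub $t0, $t0, 2 → $t0=8-2=6
cmp $t0, 0  (cmp 6,0)
bgt L0: taken
srl $t1, $t1, 3 → $t1=0>>3=0
sub $t0, $t0, 2 → $t0=6-2=4
cmp $t0, 0  (cmp 4,0)
bgt L0: taken
srl $t1, $t1, 3 → $t1=0>>3=0
sub $t0, $t0, 2 → $t0=4-2=2
cmp $t0, 0  (cmp 2,0)
bgt L0: taken
srl $t1, $t1, 3 → $t1=0>>3=0
sub $t0, $t0, 2 → $t0=2-2=0
cmp $t0, 0  (cmp 0,0)
bgt L0: not taken
halt.
Total executed instructions: 20.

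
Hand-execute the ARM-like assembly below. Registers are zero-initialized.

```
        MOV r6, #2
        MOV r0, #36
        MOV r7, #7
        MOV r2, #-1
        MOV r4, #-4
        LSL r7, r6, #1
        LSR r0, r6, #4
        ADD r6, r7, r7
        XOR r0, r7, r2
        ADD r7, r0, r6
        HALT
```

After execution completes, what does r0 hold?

r6=2
r0=36
r7=7
r2=-1
r4=-4
r7=2<<1=4
r0=2>>4=0
r6=4+4=8
r0=4^(-1)=-5
r7=(-5)+8=3
halt.

-5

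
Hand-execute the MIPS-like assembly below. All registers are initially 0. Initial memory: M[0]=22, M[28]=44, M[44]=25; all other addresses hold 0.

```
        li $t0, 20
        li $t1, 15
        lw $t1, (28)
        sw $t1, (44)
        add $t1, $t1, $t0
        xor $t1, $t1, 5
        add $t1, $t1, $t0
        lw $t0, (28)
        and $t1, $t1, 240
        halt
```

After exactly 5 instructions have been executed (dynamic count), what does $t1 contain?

after li $t0, 20: $t0=20
after li $t1, 15: $t1=15
after lw $t1, (28): $t1=M[28]=44
sw $t1, (44) → M[44]=44
after add $t1, $t1, $t0: $t1=44+20=64
After step 5: $t1 = 64.

64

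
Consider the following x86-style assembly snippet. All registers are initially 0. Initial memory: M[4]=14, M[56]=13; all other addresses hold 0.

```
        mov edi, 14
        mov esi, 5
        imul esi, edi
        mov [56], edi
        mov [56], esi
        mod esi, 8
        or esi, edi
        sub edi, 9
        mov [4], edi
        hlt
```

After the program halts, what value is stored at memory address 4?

5

after mov edi, 14: edi=14
after mov esi, 5: esi=5
after imul esi, edi: esi=5*14=70
mov [56], edi → M[56]=14
mov [56], esi → M[56]=70
after mod esi, 8: esi=70%8=6
after or esi, edi: esi=6|14=14
after sub edi, 9: edi=14-9=5
mov [4], edi → M[4]=5
halt.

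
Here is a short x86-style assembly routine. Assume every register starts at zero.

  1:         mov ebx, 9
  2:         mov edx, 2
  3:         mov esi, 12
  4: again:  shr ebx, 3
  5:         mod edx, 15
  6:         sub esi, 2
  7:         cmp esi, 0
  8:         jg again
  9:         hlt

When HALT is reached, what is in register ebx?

0

mov ebx, 9 → ebx=9
mov edx, 2 → edx=2
mov esi, 12 → esi=12
shr ebx, 3 → ebx=9>>3=1
mod edx, 15 → edx=2%15=2
sub esi, 2 → esi=12-2=10
cmp esi, 0  (cmp 10,0)
jg again: taken
shr ebx, 3 → ebx=1>>3=0
mod edx, 15 → edx=2%15=2
sub esi, 2 → esi=10-2=8
cmp esi, 0  (cmp 8,0)
jg again: taken
shr ebx, 3 → ebx=0>>3=0
mod edx, 15 → edx=2%15=2
sub esi, 2 → esi=8-2=6
cmp esi, 0  (cmp 6,0)
jg again: taken
shr ebx, 3 → ebx=0>>3=0
mod edx, 15 → edx=2%15=2
sub esi, 2 → esi=6-2=4
cmp esi, 0  (cmp 4,0)
jg again: taken
shr ebx, 3 → ebx=0>>3=0
mod edx, 15 → edx=2%15=2
sub esi, 2 → esi=4-2=2
cmp esi, 0  (cmp 2,0)
jg again: taken
shr ebx, 3 → ebx=0>>3=0
mod edx, 15 → edx=2%15=2
sub esi, 2 → esi=2-2=0
cmp esi, 0  (cmp 0,0)
jg again: not taken
halt.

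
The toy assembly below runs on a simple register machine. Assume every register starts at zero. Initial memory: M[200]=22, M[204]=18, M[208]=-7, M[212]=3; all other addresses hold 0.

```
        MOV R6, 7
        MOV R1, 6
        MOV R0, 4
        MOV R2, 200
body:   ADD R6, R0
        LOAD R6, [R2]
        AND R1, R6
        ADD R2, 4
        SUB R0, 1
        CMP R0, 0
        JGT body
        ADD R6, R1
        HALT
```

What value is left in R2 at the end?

216

after MOV R6, 7: R6=7
after MOV R1, 6: R1=6
after MOV R0, 4: R0=4
after MOV R2, 200: R2=200
after ADD R6, R0: R6=7+4=11
after LOAD R6, [R2]: R6=M[200]=22
after AND R1, R6: R1=6&22=6
after ADD R2, 4: R2=200+4=204
after SUB R0, 1: R0=4-1=3
CMP R0, 0  (cmp 3,0)
JGT body: taken
after ADD R6, R0: R6=22+3=25
after LOAD R6, [R2]: R6=M[204]=18
after AND R1, R6: R1=6&18=2
after ADD R2, 4: R2=204+4=208
after SUB R0, 1: R0=3-1=2
CMP R0, 0  (cmp 2,0)
JGT body: taken
after ADD R6, R0: R6=18+2=20
after LOAD R6, [R2]: R6=M[208]=-7
after AND R1, R6: R1=2&(-7)=0
after ADD R2, 4: R2=208+4=212
after SUB R0, 1: R0=2-1=1
CMP R0, 0  (cmp 1,0)
JGT body: taken
after ADD R6, R0: R6=(-7)+1=-6
after LOAD R6, [R2]: R6=M[212]=3
after AND R1, R6: R1=0&3=0
after ADD R2, 4: R2=212+4=216
after SUB R0, 1: R0=1-1=0
CMP R0, 0  (cmp 0,0)
JGT body: not taken
after ADD R6, R1: R6=3+0=3
halt.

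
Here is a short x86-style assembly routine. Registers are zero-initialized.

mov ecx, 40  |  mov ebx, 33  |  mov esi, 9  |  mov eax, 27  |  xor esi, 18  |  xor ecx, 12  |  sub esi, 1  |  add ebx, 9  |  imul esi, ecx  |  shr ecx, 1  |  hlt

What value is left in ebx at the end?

42

ecx=40
ebx=33
esi=9
eax=27
esi=9^18=27
ecx=40^12=36
esi=27-1=26
ebx=33+9=42
esi=26*36=936
ecx=36>>1=18
halt.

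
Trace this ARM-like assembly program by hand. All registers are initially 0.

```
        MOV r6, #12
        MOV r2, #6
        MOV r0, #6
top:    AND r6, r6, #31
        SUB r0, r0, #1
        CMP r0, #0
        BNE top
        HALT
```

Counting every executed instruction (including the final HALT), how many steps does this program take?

MOV r6, #12 → r6=12
MOV r2, #6 → r2=6
MOV r0, #6 → r0=6
AND r6, r6, #31 → r6=12&31=12
SUB r0, r0, #1 → r0=6-1=5
CMP r0, #0  (cmp 5,0)
BNE top: taken
AND r6, r6, #31 → r6=12&31=12
SUB r0, r0, #1 → r0=5-1=4
CMP r0, #0  (cmp 4,0)
BNE top: taken
AND r6, r6, #31 → r6=12&31=12
SUB r0, r0, #1 → r0=4-1=3
CMP r0, #0  (cmp 3,0)
BNE top: taken
AND r6, r6, #31 → r6=12&31=12
SUB r0, r0, #1 → r0=3-1=2
CMP r0, #0  (cmp 2,0)
BNE top: taken
AND r6, r6, #31 → r6=12&31=12
SUB r0, r0, #1 → r0=2-1=1
CMP r0, #0  (cmp 1,0)
BNE top: taken
AND r6, r6, #31 → r6=12&31=12
SUB r0, r0, #1 → r0=1-1=0
CMP r0, #0  (cmp 0,0)
BNE top: not taken
halt.
Total executed instructions: 28.

28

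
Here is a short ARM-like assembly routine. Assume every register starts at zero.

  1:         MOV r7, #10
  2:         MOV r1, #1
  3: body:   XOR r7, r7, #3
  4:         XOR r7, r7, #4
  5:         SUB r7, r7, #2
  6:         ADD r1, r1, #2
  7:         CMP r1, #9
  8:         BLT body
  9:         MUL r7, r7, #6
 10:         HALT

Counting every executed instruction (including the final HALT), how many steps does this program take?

28

r7=10
r1=1
r7=10^3=9
r7=9^4=13
r7=13-2=11
r1=1+2=3
CMP r1, #9  (cmp 3,9)
BLT body: taken
r7=11^3=8
r7=8^4=12
r7=12-2=10
r1=3+2=5
CMP r1, #9  (cmp 5,9)
BLT body: taken
r7=10^3=9
r7=9^4=13
r7=13-2=11
r1=5+2=7
CMP r1, #9  (cmp 7,9)
BLT body: taken
r7=11^3=8
r7=8^4=12
r7=12-2=10
r1=7+2=9
CMP r1, #9  (cmp 9,9)
BLT body: not taken
r7=10*6=60
halt.
Total executed instructions: 28.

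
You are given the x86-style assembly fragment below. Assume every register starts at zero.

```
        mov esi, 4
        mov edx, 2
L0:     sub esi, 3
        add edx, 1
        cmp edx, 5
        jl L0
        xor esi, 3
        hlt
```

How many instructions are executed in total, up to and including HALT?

after mov esi, 4: esi=4
after mov edx, 2: edx=2
after sub esi, 3: esi=4-3=1
after add edx, 1: edx=2+1=3
cmp edx, 5  (cmp 3,5)
jl L0: taken
after sub esi, 3: esi=1-3=-2
after add edx, 1: edx=3+1=4
cmp edx, 5  (cmp 4,5)
jl L0: taken
after sub esi, 3: esi=(-2)-3=-5
after add edx, 1: edx=4+1=5
cmp edx, 5  (cmp 5,5)
jl L0: not taken
after xor esi, 3: esi=(-5)^3=-8
halt.
Total executed instructions: 16.

16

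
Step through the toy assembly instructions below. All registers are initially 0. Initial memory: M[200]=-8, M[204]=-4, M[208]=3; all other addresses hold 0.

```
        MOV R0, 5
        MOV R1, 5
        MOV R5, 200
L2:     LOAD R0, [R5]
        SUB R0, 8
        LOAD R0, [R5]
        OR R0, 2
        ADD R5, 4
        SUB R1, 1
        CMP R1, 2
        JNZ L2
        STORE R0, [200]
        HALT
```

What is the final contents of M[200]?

3

after MOV R0, 5: R0=5
after MOV R1, 5: R1=5
after MOV R5, 200: R5=200
after LOAD R0, [R5]: R0=M[200]=-8
after SUB R0, 8: R0=(-8)-8=-16
after LOAD R0, [R5]: R0=M[200]=-8
after OR R0, 2: R0=(-8)|2=-6
after ADD R5, 4: R5=200+4=204
after SUB R1, 1: R1=5-1=4
CMP R1, 2  (cmp 4,2)
JNZ L2: taken
after LOAD R0, [R5]: R0=M[204]=-4
after SUB R0, 8: R0=(-4)-8=-12
after LOAD R0, [R5]: R0=M[204]=-4
after OR R0, 2: R0=(-4)|2=-2
after ADD R5, 4: R5=204+4=208
after SUB R1, 1: R1=4-1=3
CMP R1, 2  (cmp 3,2)
JNZ L2: taken
after LOAD R0, [R5]: R0=M[208]=3
after SUB R0, 8: R0=3-8=-5
after LOAD R0, [R5]: R0=M[208]=3
after OR R0, 2: R0=3|2=3
after ADD R5, 4: R5=208+4=212
after SUB R1, 1: R1=3-1=2
CMP R1, 2  (cmp 2,2)
JNZ L2: not taken
STORE R0, [200] → M[200]=3
halt.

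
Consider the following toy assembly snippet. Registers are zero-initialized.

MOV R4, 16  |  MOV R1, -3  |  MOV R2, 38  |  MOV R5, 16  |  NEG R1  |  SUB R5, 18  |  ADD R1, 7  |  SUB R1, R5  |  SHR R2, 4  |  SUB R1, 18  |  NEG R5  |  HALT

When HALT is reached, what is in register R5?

after MOV R4, 16: R4=16
after MOV R1, -3: R1=-3
after MOV R2, 38: R2=38
after MOV R5, 16: R5=16
after NEG R1: R1=-(-3)=3
after SUB R5, 18: R5=16-18=-2
after ADD R1, 7: R1=3+7=10
after SUB R1, R5: R1=10-(-2)=12
after SHR R2, 4: R2=38>>4=2
after SUB R1, 18: R1=12-18=-6
after NEG R5: R5=-(-2)=2
halt.

2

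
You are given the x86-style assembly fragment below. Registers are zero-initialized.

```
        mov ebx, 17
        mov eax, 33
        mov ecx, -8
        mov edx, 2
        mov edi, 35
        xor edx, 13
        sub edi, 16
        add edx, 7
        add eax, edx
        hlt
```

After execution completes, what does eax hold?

55

after mov ebx, 17: ebx=17
after mov eax, 33: eax=33
after mov ecx, -8: ecx=-8
after mov edx, 2: edx=2
after mov edi, 35: edi=35
after xor edx, 13: edx=2^13=15
after sub edi, 16: edi=35-16=19
after add edx, 7: edx=15+7=22
after add eax, edx: eax=33+22=55
halt.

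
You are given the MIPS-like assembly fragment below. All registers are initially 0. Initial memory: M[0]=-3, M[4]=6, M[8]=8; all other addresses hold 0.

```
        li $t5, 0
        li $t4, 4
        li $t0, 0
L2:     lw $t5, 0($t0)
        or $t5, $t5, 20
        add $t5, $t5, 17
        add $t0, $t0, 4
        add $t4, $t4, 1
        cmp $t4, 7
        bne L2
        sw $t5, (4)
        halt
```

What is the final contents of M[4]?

$t5=0
$t4=4
$t0=0
$t5=M[0]=-3
$t5=(-3)|20=-3
$t5=(-3)+17=14
$t0=0+4=4
$t4=4+1=5
cmp $t4, 7  (cmp 5,7)
bne L2: taken
$t5=M[4]=6
$t5=6|20=22
$t5=22+17=39
$t0=4+4=8
$t4=5+1=6
cmp $t4, 7  (cmp 6,7)
bne L2: taken
$t5=M[8]=8
$t5=8|20=28
$t5=28+17=45
$t0=8+4=12
$t4=6+1=7
cmp $t4, 7  (cmp 7,7)
bne L2: not taken
sw $t5, (4) → M[4]=45
halt.

45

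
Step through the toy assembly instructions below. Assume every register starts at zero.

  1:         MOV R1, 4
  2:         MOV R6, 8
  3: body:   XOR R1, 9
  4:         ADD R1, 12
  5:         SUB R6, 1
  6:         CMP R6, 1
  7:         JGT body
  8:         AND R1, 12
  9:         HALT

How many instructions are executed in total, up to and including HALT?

after MOV R1, 4: R1=4
after MOV R6, 8: R6=8
after XOR R1, 9: R1=4^9=13
after ADD R1, 12: R1=13+12=25
after SUB R6, 1: R6=8-1=7
CMP R6, 1  (cmp 7,1)
JGT body: taken
after XOR R1, 9: R1=25^9=16
after ADD R1, 12: R1=16+12=28
after SUB R6, 1: R6=7-1=6
CMP R6, 1  (cmp 6,1)
JGT body: taken
after XOR R1, 9: R1=28^9=21
after ADD R1, 12: R1=21+12=33
after SUB R6, 1: R6=6-1=5
CMP R6, 1  (cmp 5,1)
JGT body: taken
after XOR R1, 9: R1=33^9=40
after ADD R1, 12: R1=40+12=52
after SUB R6, 1: R6=5-1=4
CMP R6, 1  (cmp 4,1)
JGT body: taken
after XOR R1, 9: R1=52^9=61
after ADD R1, 12: R1=61+12=73
after SUB R6, 1: R6=4-1=3
CMP R6, 1  (cmp 3,1)
JGT body: taken
after XOR R1, 9: R1=73^9=64
after ADD R1, 12: R1=64+12=76
after SUB R6, 1: R6=3-1=2
CMP R6, 1  (cmp 2,1)
JGT body: taken
after XOR R1, 9: R1=76^9=69
after ADD R1, 12: R1=69+12=81
after SUB R6, 1: R6=2-1=1
CMP R6, 1  (cmp 1,1)
JGT body: not taken
after AND R1, 12: R1=81&12=0
halt.
Total executed instructions: 39.

39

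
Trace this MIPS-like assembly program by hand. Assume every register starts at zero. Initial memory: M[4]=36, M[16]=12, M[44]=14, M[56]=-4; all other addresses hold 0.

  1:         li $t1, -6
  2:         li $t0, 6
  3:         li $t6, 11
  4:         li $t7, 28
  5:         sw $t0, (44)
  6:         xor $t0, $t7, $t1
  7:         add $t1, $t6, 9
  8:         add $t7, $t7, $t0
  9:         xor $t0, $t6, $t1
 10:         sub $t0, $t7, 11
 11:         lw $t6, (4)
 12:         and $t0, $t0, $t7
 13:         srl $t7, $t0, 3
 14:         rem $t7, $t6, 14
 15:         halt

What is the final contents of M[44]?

$t1=-6
$t0=6
$t6=11
$t7=28
sw $t0, (44) → M[44]=6
$t0=28^(-6)=-26
$t1=11+9=20
$t7=28+(-26)=2
$t0=11^20=31
$t0=2-11=-9
$t6=M[4]=36
$t0=(-9)&2=2
$t7=2>>3=0
$t7=36%14=8
halt.

6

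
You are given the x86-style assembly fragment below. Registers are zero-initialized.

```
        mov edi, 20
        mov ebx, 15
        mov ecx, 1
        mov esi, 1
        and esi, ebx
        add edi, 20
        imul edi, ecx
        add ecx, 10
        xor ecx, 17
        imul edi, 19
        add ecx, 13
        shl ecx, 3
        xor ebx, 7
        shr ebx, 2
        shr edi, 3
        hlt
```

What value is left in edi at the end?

95

after mov edi, 20: edi=20
after mov ebx, 15: ebx=15
after mov ecx, 1: ecx=1
after mov esi, 1: esi=1
after and esi, ebx: esi=1&15=1
after add edi, 20: edi=20+20=40
after imul edi, ecx: edi=40*1=40
after add ecx, 10: ecx=1+10=11
after xor ecx, 17: ecx=11^17=26
after imul edi, 19: edi=40*19=760
after add ecx, 13: ecx=26+13=39
after shl ecx, 3: ecx=39<<3=312
after xor ebx, 7: ebx=15^7=8
after shr ebx, 2: ebx=8>>2=2
after shr edi, 3: edi=760>>3=95
halt.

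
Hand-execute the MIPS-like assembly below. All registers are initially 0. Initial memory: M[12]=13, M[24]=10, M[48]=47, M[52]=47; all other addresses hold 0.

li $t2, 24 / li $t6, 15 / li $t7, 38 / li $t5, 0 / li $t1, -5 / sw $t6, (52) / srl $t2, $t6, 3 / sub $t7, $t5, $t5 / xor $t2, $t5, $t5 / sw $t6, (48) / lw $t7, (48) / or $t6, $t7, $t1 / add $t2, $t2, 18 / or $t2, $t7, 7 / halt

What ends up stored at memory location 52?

15

li $t2, 24 → $t2=24
li $t6, 15 → $t6=15
li $t7, 38 → $t7=38
li $t5, 0 → $t5=0
li $t1, -5 → $t1=-5
sw $t6, (52) → M[52]=15
srl $t2, $t6, 3 → $t2=15>>3=1
sub $t7, $t5, $t5 → $t7=0-0=0
xor $t2, $t5, $t5 → $t2=0^0=0
sw $t6, (48) → M[48]=15
lw $t7, (48) → $t7=M[48]=15
or $t6, $t7, $t1 → $t6=15|(-5)=-1
add $t2, $t2, 18 → $t2=0+18=18
or $t2, $t7, 7 → $t2=15|7=15
halt.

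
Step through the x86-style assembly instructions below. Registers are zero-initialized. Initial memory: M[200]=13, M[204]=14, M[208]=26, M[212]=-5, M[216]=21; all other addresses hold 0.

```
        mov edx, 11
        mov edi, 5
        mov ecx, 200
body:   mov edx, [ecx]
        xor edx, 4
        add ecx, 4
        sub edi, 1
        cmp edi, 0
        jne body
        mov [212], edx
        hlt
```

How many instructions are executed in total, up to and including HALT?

mov edx, 11 → edx=11
mov edi, 5 → edi=5
mov ecx, 200 → ecx=200
mov edx, [ecx] → edx=M[200]=13
xor edx, 4 → edx=13^4=9
add ecx, 4 → ecx=200+4=204
sub edi, 1 → edi=5-1=4
cmp edi, 0  (cmp 4,0)
jne body: taken
mov edx, [ecx] → edx=M[204]=14
xor edx, 4 → edx=14^4=10
add ecx, 4 → ecx=204+4=208
sub edi, 1 → edi=4-1=3
cmp edi, 0  (cmp 3,0)
jne body: taken
mov edx, [ecx] → edx=M[208]=26
xor edx, 4 → edx=26^4=30
add ecx, 4 → ecx=208+4=212
sub edi, 1 → edi=3-1=2
cmp edi, 0  (cmp 2,0)
jne body: taken
mov edx, [ecx] → edx=M[212]=-5
xor edx, 4 → edx=(-5)^4=-1
add ecx, 4 → ecx=212+4=216
sub edi, 1 → edi=2-1=1
cmp edi, 0  (cmp 1,0)
jne body: taken
mov edx, [ecx] → edx=M[216]=21
xor edx, 4 → edx=21^4=17
add ecx, 4 → ecx=216+4=220
sub edi, 1 → edi=1-1=0
cmp edi, 0  (cmp 0,0)
jne body: not taken
mov [212], edx → M[212]=17
halt.
Total executed instructions: 35.

35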